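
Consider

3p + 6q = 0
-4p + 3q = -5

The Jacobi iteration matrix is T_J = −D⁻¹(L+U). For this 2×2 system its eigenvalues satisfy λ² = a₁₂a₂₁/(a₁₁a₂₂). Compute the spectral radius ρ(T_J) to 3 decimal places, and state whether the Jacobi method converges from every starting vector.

a₁₂a₂₁/(a₁₁a₂₂) = (6)·(-4) / ((3)·(3)) = -2.666667
ρ = √|-2.666667| = √2.666667 = 1.633
ρ > 1, so Jacobi diverges

1.633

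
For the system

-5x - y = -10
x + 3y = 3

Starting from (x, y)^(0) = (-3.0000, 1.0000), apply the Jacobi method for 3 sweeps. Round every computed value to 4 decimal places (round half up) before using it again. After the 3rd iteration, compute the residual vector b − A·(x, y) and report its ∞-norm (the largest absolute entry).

Iteration 1:
  x = (-10 - (-1)·1.0000) / (-5) = 1.8000
  y = (3 - (1)·-3.0000) / (3) = 2.0000
Iteration 2:
  x = (-10 - (-1)·2.0000) / (-5) = 1.6000
  y = (3 - (1)·1.8000) / (3) = 0.4000
Iteration 3:
  x = (-10 - (-1)·0.4000) / (-5) = 1.9200
  y = (3 - (1)·1.6000) / (3) = 0.4667
Residual b − A·x = (0.0667, -0.3201); ∞-norm = 0.3201

0.3201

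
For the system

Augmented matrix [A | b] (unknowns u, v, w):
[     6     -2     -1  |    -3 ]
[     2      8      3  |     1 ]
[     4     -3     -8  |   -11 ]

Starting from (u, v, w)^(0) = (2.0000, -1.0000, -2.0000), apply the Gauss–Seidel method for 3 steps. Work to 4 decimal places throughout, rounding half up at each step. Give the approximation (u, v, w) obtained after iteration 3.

(-0.2738, -0.3117, 1.3550)

Iteration 1:
  u = (-3 - (-2)·-1.0000 - (-1)·-2.0000) / (6) = -1.1667
  v = (1 - (2)·-1.1667 - (3)·-2.0000) / (8) = 1.1667
  w = (-11 - (4)·-1.1667 - (-3)·1.1667) / (-8) = 0.3541
Iteration 2:
  u = (-3 - (-2)·1.1667 - (-1)·0.3541) / (6) = -0.0521
  v = (1 - (2)·-0.0521 - (3)·0.3541) / (8) = 0.0052
  w = (-11 - (4)·-0.0521 - (-3)·0.0052) / (-8) = 1.3470
Iteration 3:
  u = (-3 - (-2)·0.0052 - (-1)·1.3470) / (6) = -0.2738
  v = (1 - (2)·-0.2738 - (3)·1.3470) / (8) = -0.3117
  w = (-11 - (4)·-0.2738 - (-3)·-0.3117) / (-8) = 1.3550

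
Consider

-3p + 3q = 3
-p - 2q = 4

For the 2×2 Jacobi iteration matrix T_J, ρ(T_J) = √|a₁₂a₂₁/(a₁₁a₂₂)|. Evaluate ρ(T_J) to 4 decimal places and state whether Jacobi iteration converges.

a₁₂a₂₁/(a₁₁a₂₂) = (3)·(-1) / ((-3)·(-2)) = -0.500000
ρ = √|-0.500000| = √0.500000 = 0.7071
ρ < 1, so Jacobi converges

0.7071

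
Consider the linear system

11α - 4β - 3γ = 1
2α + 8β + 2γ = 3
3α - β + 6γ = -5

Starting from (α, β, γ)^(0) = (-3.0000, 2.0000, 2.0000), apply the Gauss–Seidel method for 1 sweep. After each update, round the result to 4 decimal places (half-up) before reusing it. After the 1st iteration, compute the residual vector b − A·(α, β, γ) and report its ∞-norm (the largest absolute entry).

Iteration 1:
  α = (1 - (-4)·2.0000 - (-3)·2.0000) / (11) = 1.3636
  β = (3 - (2)·1.3636 - (2)·2.0000) / (8) = -0.4659
  γ = (-5 - (3)·1.3636 - (-1)·-0.4659) / (6) = -1.5928
Residual b − A·x = (-20.6416, 7.1856, 0.0001); ∞-norm = 20.6416

20.6416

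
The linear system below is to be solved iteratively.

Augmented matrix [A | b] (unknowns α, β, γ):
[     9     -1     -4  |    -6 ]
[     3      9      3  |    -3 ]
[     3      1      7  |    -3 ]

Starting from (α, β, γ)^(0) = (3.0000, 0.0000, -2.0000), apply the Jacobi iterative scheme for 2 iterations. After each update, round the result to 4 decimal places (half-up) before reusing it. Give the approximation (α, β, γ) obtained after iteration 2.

Iteration 1:
  α = (-6 - (-1)·0.0000 - (-4)·-2.0000) / (9) = -1.5556
  β = (-3 - (3)·3.0000 - (3)·-2.0000) / (9) = -0.6667
  γ = (-3 - (3)·3.0000 - (1)·0.0000) / (7) = -1.7143
Iteration 2:
  α = (-6 - (-1)·-0.6667 - (-4)·-1.7143) / (9) = -1.5027
  β = (-3 - (3)·-1.5556 - (3)·-1.7143) / (9) = 0.7566
  γ = (-3 - (3)·-1.5556 - (1)·-0.6667) / (7) = 0.3334

(-1.5027, 0.7566, 0.3334)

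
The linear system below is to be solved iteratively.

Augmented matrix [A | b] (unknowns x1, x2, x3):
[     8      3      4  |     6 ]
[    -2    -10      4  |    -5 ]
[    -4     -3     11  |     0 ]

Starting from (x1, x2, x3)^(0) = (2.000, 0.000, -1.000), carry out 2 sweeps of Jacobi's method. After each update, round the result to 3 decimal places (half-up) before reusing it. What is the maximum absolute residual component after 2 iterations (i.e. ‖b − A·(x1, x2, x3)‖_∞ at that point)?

1.107

Iteration 1:
  x1 = (6 - (3)·0.000 - (4)·-1.000) / (8) = 1.250
  x2 = (-5 - (-2)·2.000 - (4)·-1.000) / (-10) = -0.300
  x3 = (0 - (-4)·2.000 - (-3)·0.000) / (11) = 0.727
Iteration 2:
  x1 = (6 - (3)·-0.300 - (4)·0.727) / (8) = 0.499
  x2 = (-5 - (-2)·1.250 - (4)·0.727) / (-10) = 0.541
  x3 = (0 - (-4)·1.250 - (-3)·-0.300) / (11) = 0.373
Residual b − A·x = (-1.107, -0.084, -0.484); ∞-norm = 1.107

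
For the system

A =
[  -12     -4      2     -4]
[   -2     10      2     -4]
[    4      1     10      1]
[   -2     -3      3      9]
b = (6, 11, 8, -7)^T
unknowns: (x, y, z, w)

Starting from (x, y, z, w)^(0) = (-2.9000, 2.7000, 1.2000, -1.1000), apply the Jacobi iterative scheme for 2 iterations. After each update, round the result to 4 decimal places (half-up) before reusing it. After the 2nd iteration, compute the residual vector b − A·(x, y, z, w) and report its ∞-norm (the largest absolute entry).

4.7571

Iteration 1:
  x = (6 - (-4)·2.7000 - (2)·1.2000 - (-4)·-1.1000) / (-12) = -0.8333
  y = (11 - (-2)·-2.9000 - (2)·1.2000 - (-4)·-1.1000) / (10) = -0.1600
  z = (8 - (4)·-2.9000 - (1)·2.7000 - (1)·-1.1000) / (10) = 1.8000
  w = (-7 - (-2)·-2.9000 - (-3)·2.7000 - (3)·1.2000) / (9) = -0.9222
Iteration 2:
  x = (6 - (-4)·-0.1600 - (2)·1.8000 - (-4)·-0.9222) / (-12) = 0.1607
  y = (11 - (-2)·-0.8333 - (2)·1.8000 - (-4)·-0.9222) / (10) = 0.2045
  z = (8 - (4)·-0.8333 - (1)·-0.1600 - (1)·-0.9222) / (10) = 1.2415
  w = (-7 - (-2)·-0.8333 - (-3)·-0.1600 - (3)·1.8000) / (9) = -1.6163
Residual b − A·x = (-0.2018, 0.3282, -3.6460, 4.7571); ∞-norm = 4.7571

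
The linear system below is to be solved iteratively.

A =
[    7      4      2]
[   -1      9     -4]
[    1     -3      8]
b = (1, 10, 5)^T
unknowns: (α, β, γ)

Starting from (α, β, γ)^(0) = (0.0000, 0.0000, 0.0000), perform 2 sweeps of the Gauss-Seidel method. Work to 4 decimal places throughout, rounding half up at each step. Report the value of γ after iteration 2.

1.2796

Iteration 1:
  α = (1 - (4)·0.0000 - (2)·0.0000) / (7) = 0.1429
  β = (10 - (-1)·0.1429 - (-4)·0.0000) / (9) = 1.1270
  γ = (5 - (1)·0.1429 - (-3)·1.1270) / (8) = 1.0298
Iteration 2:
  α = (1 - (4)·1.1270 - (2)·1.0298) / (7) = -0.7954
  β = (10 - (-1)·-0.7954 - (-4)·1.0298) / (9) = 1.4804
  γ = (5 - (1)·-0.7954 - (-3)·1.4804) / (8) = 1.2796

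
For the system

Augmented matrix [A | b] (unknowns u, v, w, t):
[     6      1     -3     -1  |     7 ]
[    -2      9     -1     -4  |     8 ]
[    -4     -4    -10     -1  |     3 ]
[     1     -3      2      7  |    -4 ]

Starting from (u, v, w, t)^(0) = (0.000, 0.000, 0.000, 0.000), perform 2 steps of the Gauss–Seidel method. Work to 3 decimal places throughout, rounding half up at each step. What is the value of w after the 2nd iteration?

-0.816

Iteration 1:
  u = (7 - (1)·0.000 - (-3)·0.000 - (-1)·0.000) / (6) = 1.167
  v = (8 - (-2)·1.167 - (-1)·0.000 - (-4)·0.000) / (9) = 1.148
  w = (3 - (-4)·1.167 - (-4)·1.148 - (-1)·0.000) / (-10) = -1.226
  t = (-4 - (1)·1.167 - (-3)·1.148 - (2)·-1.226) / (7) = 0.104
Iteration 2:
  u = (7 - (1)·1.148 - (-3)·-1.226 - (-1)·0.104) / (6) = 0.380
  v = (8 - (-2)·0.380 - (-1)·-1.226 - (-4)·0.104) / (9) = 0.883
  w = (3 - (-4)·0.380 - (-4)·0.883 - (-1)·0.104) / (-10) = -0.816
  t = (-4 - (1)·0.380 - (-3)·0.883 - (2)·-0.816) / (7) = -0.014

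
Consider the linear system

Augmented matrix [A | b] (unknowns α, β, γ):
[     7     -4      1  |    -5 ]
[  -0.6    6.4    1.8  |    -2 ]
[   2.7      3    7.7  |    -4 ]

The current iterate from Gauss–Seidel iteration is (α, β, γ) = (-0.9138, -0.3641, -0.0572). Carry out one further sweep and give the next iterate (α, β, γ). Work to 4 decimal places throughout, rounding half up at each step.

One sweep:
  α = (-5 - (-4)·-0.3641 - (1)·-0.0572) / (7) = -0.9142
  β = (-2 - (-0.6)·-0.9142 - (1.8)·-0.0572) / (6.4) = -0.3821
  γ = (-4 - (2.7)·-0.9142 - (3)·-0.3821) / (7.7) = -0.0500

(-0.9142, -0.3821, -0.0500)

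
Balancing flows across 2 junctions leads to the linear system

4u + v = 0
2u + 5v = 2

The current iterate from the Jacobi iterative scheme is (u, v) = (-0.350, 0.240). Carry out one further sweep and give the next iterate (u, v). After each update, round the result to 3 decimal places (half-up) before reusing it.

(-0.060, 0.540)

One sweep:
  u = (0 - (1)·0.240) / (4) = -0.060
  v = (2 - (2)·-0.350) / (5) = 0.540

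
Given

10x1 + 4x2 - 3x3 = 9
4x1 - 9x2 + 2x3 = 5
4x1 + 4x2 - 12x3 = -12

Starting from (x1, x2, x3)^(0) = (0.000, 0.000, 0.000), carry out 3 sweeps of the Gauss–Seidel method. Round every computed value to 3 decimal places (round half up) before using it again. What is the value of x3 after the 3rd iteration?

Iteration 1:
  x1 = (9 - (4)·0.000 - (-3)·0.000) / (10) = 0.900
  x2 = (5 - (4)·0.900 - (2)·0.000) / (-9) = -0.156
  x3 = (-12 - (4)·0.900 - (4)·-0.156) / (-12) = 1.248
Iteration 2:
  x1 = (9 - (4)·-0.156 - (-3)·1.248) / (10) = 1.337
  x2 = (5 - (4)·1.337 - (2)·1.248) / (-9) = 0.316
  x3 = (-12 - (4)·1.337 - (4)·0.316) / (-12) = 1.551
Iteration 3:
  x1 = (9 - (4)·0.316 - (-3)·1.551) / (10) = 1.239
  x2 = (5 - (4)·1.239 - (2)·1.551) / (-9) = 0.340
  x3 = (-12 - (4)·1.239 - (4)·0.340) / (-12) = 1.526

1.526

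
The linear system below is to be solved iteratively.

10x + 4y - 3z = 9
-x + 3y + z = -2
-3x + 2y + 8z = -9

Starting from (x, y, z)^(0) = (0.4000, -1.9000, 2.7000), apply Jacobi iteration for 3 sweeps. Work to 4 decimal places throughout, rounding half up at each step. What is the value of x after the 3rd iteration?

0.8186

Iteration 1:
  x = (9 - (4)·-1.9000 - (-3)·2.7000) / (10) = 2.4700
  y = (-2 - (-1)·0.4000 - (1)·2.7000) / (3) = -1.4333
  z = (-9 - (-3)·0.4000 - (2)·-1.9000) / (8) = -0.5000
Iteration 2:
  x = (9 - (4)·-1.4333 - (-3)·-0.5000) / (10) = 1.3233
  y = (-2 - (-1)·2.4700 - (1)·-0.5000) / (3) = 0.3233
  z = (-9 - (-3)·2.4700 - (2)·-1.4333) / (8) = 0.1596
Iteration 3:
  x = (9 - (4)·0.3233 - (-3)·0.1596) / (10) = 0.8186
  y = (-2 - (-1)·1.3233 - (1)·0.1596) / (3) = -0.2788
  z = (-9 - (-3)·1.3233 - (2)·0.3233) / (8) = -0.7096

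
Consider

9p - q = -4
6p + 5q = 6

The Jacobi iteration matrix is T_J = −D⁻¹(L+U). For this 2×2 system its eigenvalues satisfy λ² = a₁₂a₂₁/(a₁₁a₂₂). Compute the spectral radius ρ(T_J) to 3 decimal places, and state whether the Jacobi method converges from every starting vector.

a₁₂a₂₁/(a₁₁a₂₂) = (-1)·(6) / ((9)·(5)) = -0.133333
ρ = √|-0.133333| = √0.133333 = 0.365
ρ < 1, so Jacobi converges

0.365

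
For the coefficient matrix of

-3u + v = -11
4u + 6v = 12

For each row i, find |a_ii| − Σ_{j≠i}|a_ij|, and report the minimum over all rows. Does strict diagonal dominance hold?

row 1: |-3| − (1) = 2
row 2: |6| − (4) = 2
minimum over rows = 2 → strictly diagonally dominant (convergence guaranteed)

2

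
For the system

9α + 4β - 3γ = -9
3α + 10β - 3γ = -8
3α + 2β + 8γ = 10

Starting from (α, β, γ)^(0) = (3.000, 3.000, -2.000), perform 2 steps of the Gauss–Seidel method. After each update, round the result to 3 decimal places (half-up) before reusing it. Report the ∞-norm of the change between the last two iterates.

Iteration 1:
  α = (-9 - (4)·3.000 - (-3)·-2.000) / (9) = -3.000
  β = (-8 - (3)·-3.000 - (-3)·-2.000) / (10) = -0.500
  γ = (10 - (3)·-3.000 - (2)·-0.500) / (8) = 2.500
Iteration 2:
  α = (-9 - (4)·-0.500 - (-3)·2.500) / (9) = 0.056
  β = (-8 - (3)·0.056 - (-3)·2.500) / (10) = -0.067
  γ = (10 - (3)·0.056 - (2)·-0.067) / (8) = 1.246
Change: (3.056, 0.433, -1.254) → max |·| = 3.056

3.056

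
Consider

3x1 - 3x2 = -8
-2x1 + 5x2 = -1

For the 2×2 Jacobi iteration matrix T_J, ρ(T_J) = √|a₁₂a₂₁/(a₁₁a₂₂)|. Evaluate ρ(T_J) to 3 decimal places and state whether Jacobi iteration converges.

a₁₂a₂₁/(a₁₁a₂₂) = (-3)·(-2) / ((3)·(5)) = 0.400000
ρ = √|0.400000| = √0.400000 = 0.632
ρ < 1, so Jacobi converges

0.632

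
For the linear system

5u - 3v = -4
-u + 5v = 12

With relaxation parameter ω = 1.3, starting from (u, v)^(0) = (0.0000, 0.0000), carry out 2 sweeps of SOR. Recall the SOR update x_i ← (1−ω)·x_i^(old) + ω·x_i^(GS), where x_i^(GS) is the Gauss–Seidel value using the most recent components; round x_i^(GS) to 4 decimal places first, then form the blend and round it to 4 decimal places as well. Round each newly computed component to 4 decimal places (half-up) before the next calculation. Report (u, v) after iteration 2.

(1.4947, 2.6537)

Iteration 1:
  u: GS value = (-4 - (-3)·0.0000) / (5) = -0.8000;  u ← (1−ω)·0.0000 + ω·-0.8000 = -1.0400
  v: GS value = (12 - (-1)·-1.0400) / (5) = 2.1920;  v ← (1−ω)·0.0000 + ω·2.1920 = 2.8496
Iteration 2:
  u: GS value = (-4 - (-3)·2.8496) / (5) = 0.9098;  u ← (1−ω)·-1.0400 + ω·0.9098 = 1.4947
  v: GS value = (12 - (-1)·1.4947) / (5) = 2.6989;  v ← (1−ω)·2.8496 + ω·2.6989 = 2.6537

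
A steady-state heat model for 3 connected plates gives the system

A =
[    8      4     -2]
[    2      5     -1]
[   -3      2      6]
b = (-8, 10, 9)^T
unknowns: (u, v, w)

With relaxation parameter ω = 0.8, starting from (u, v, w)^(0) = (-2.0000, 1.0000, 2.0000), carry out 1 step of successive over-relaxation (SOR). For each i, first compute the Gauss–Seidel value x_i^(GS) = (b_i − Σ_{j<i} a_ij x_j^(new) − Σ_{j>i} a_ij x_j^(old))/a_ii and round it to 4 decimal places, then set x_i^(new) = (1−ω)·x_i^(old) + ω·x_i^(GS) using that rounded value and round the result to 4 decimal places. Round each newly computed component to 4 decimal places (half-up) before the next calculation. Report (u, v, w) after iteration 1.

(-1.2000, 2.5040, 0.4522)

Iteration 1:
  u: GS value = (-8 - (4)·1.0000 - (-2)·2.0000) / (8) = -1.0000;  u ← (1−ω)·-2.0000 + ω·-1.0000 = -1.2000
  v: GS value = (10 - (2)·-1.2000 - (-1)·2.0000) / (5) = 2.8800;  v ← (1−ω)·1.0000 + ω·2.8800 = 2.5040
  w: GS value = (9 - (-3)·-1.2000 - (2)·2.5040) / (6) = 0.0653;  w ← (1−ω)·2.0000 + ω·0.0653 = 0.4522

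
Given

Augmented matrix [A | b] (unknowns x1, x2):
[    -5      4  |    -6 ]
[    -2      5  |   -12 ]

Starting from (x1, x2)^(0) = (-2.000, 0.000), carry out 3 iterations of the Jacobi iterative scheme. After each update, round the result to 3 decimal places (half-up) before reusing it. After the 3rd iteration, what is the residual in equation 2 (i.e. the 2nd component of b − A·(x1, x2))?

Iteration 1:
  x1 = (-6 - (4)·0.000) / (-5) = 1.200
  x2 = (-12 - (-2)·-2.000) / (5) = -3.200
Iteration 2:
  x1 = (-6 - (4)·-3.200) / (-5) = -1.360
  x2 = (-12 - (-2)·1.200) / (5) = -1.920
Iteration 3:
  x1 = (-6 - (4)·-1.920) / (-5) = -0.336
  x2 = (-12 - (-2)·-1.360) / (5) = -2.944
Residual b − A·x = (4.096, 2.048)

2.048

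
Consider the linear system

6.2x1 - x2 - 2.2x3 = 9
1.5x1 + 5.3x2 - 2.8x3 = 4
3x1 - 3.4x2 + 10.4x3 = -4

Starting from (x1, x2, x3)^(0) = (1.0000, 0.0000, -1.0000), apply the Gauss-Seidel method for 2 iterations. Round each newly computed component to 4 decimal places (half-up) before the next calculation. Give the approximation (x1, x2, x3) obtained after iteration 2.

Iteration 1:
  x1 = (9 - (-1)·0.0000 - (-2.2)·-1.0000) / (6.2) = 1.0968
  x2 = (4 - (1.5)·1.0968 - (-2.8)·-1.0000) / (5.3) = -0.0840
  x3 = (-4 - (3)·1.0968 - (-3.4)·-0.0840) / (10.4) = -0.7285
Iteration 2:
  x1 = (9 - (-1)·-0.0840 - (-2.2)·-0.7285) / (6.2) = 1.1796
  x2 = (4 - (1.5)·1.1796 - (-2.8)·-0.7285) / (5.3) = 0.0360
  x3 = (-4 - (3)·1.1796 - (-3.4)·0.0360) / (10.4) = -0.7131

(1.1796, 0.0360, -0.7131)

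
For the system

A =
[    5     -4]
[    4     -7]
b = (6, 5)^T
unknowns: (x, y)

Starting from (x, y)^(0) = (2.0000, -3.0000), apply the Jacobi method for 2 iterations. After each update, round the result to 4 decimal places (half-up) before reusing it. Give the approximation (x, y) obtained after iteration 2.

Iteration 1:
  x = (6 - (-4)·-3.0000) / (5) = -1.2000
  y = (5 - (4)·2.0000) / (-7) = 0.4286
Iteration 2:
  x = (6 - (-4)·0.4286) / (5) = 1.5429
  y = (5 - (4)·-1.2000) / (-7) = -1.4000

(1.5429, -1.4000)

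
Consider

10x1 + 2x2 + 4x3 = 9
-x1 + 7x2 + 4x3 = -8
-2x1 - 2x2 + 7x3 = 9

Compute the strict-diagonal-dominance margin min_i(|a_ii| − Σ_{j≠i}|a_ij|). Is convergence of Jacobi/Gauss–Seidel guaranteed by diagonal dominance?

2

row 1: |10| − (2+4) = 4
row 2: |7| − (1+4) = 2
row 3: |7| − (2+2) = 3
minimum over rows = 2 → strictly diagonally dominant (convergence guaranteed)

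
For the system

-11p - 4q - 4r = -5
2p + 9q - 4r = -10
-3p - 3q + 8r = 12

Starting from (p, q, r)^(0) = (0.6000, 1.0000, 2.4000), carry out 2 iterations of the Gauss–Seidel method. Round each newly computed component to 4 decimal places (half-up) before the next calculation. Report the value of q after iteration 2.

Iteration 1:
  p = (-5 - (-4)·1.0000 - (-4)·2.4000) / (-11) = -0.7818
  q = (-10 - (2)·-0.7818 - (-4)·2.4000) / (9) = 0.1293
  r = (12 - (-3)·-0.7818 - (-3)·0.1293) / (8) = 1.2553
Iteration 2:
  p = (-5 - (-4)·0.1293 - (-4)·1.2553) / (-11) = -0.0489
  q = (-10 - (2)·-0.0489 - (-4)·1.2553) / (9) = -0.5423
  r = (12 - (-3)·-0.0489 - (-3)·-0.5423) / (8) = 1.2783

-0.5423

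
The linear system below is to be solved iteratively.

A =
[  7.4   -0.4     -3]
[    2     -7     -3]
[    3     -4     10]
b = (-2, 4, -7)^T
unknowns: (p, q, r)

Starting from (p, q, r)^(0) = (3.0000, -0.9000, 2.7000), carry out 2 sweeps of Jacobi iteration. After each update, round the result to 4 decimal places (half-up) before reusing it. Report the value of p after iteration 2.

-1.1120

Iteration 1:
  p = (-2 - (-0.4)·-0.9000 - (-3)·2.7000) / (7.4) = 0.7757
  q = (4 - (2)·3.0000 - (-3)·2.7000) / (-7) = -0.8714
  r = (-7 - (3)·3.0000 - (-4)·-0.9000) / (10) = -1.9600
Iteration 2:
  p = (-2 - (-0.4)·-0.8714 - (-3)·-1.9600) / (7.4) = -1.1120
  q = (4 - (2)·0.7757 - (-3)·-1.9600) / (-7) = 0.4902
  r = (-7 - (3)·0.7757 - (-4)·-0.8714) / (10) = -1.2813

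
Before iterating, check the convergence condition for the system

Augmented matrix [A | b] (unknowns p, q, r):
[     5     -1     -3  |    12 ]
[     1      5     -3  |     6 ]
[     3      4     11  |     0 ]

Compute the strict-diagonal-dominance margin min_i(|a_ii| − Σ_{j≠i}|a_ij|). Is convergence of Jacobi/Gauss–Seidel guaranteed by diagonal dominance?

row 1: |5| − (1+3) = 1
row 2: |5| − (1+3) = 1
row 3: |11| − (3+4) = 4
minimum over rows = 1 → strictly diagonally dominant (convergence guaranteed)

1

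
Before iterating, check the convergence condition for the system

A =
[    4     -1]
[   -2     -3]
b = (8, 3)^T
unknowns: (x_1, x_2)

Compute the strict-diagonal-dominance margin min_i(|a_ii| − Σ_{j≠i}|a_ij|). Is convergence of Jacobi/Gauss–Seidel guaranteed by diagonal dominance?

1

row 1: |4| − (1) = 3
row 2: |-3| − (2) = 1
minimum over rows = 1 → strictly diagonally dominant (convergence guaranteed)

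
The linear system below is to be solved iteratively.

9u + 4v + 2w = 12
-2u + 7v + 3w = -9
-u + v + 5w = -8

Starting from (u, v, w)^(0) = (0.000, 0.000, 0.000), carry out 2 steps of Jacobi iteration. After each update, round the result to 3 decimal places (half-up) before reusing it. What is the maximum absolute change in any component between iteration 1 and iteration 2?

Iteration 1:
  u = (12 - (4)·0.000 - (2)·0.000) / (9) = 1.333
  v = (-9 - (-2)·0.000 - (3)·0.000) / (7) = -1.286
  w = (-8 - (-1)·0.000 - (1)·0.000) / (5) = -1.600
Iteration 2:
  u = (12 - (4)·-1.286 - (2)·-1.600) / (9) = 2.260
  v = (-9 - (-2)·1.333 - (3)·-1.600) / (7) = -0.219
  w = (-8 - (-1)·1.333 - (1)·-1.286) / (5) = -1.076
Change: (0.927, 1.067, 0.524) → max |·| = 1.067

1.067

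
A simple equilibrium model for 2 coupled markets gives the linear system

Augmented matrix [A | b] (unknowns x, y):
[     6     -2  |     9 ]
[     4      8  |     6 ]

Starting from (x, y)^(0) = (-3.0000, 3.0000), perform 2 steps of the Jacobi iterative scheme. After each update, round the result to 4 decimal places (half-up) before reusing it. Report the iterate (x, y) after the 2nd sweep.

Iteration 1:
  x = (9 - (-2)·3.0000) / (6) = 2.5000
  y = (6 - (4)·-3.0000) / (8) = 2.2500
Iteration 2:
  x = (9 - (-2)·2.2500) / (6) = 2.2500
  y = (6 - (4)·2.5000) / (8) = -0.5000

(2.2500, -0.5000)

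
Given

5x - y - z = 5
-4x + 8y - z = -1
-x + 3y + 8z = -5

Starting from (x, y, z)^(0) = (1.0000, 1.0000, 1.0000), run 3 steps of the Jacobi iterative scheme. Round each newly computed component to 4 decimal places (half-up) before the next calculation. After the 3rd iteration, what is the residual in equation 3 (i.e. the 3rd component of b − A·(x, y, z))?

0.6642

Iteration 1:
  x = (5 - (-1)·1.0000 - (-1)·1.0000) / (5) = 1.4000
  y = (-1 - (-4)·1.0000 - (-1)·1.0000) / (8) = 0.5000
  z = (-5 - (-1)·1.0000 - (3)·1.0000) / (8) = -0.8750
Iteration 2:
  x = (5 - (-1)·0.5000 - (-1)·-0.8750) / (5) = 0.9250
  y = (-1 - (-4)·1.4000 - (-1)·-0.8750) / (8) = 0.4656
  z = (-5 - (-1)·1.4000 - (3)·0.5000) / (8) = -0.6375
Iteration 3:
  x = (5 - (-1)·0.4656 - (-1)·-0.6375) / (5) = 0.9656
  y = (-1 - (-4)·0.9250 - (-1)·-0.6375) / (8) = 0.2578
  z = (-5 - (-1)·0.9250 - (3)·0.4656) / (8) = -0.6840
Residual b − A·x = (-0.2542, 0.1160, 0.6642)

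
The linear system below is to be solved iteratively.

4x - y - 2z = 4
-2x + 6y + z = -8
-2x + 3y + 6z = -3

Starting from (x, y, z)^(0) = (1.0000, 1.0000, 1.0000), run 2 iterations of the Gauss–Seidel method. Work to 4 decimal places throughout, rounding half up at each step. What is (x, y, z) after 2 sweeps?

(1.0417, -1.0764, 0.3854)

Iteration 1:
  x = (4 - (-1)·1.0000 - (-2)·1.0000) / (4) = 1.7500
  y = (-8 - (-2)·1.7500 - (1)·1.0000) / (6) = -0.9167
  z = (-3 - (-2)·1.7500 - (3)·-0.9167) / (6) = 0.5417
Iteration 2:
  x = (4 - (-1)·-0.9167 - (-2)·0.5417) / (4) = 1.0417
  y = (-8 - (-2)·1.0417 - (1)·0.5417) / (6) = -1.0764
  z = (-3 - (-2)·1.0417 - (3)·-1.0764) / (6) = 0.3854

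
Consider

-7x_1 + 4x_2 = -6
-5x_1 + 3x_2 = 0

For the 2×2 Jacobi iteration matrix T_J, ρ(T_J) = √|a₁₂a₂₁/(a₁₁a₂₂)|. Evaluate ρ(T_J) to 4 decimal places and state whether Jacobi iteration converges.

a₁₂a₂₁/(a₁₁a₂₂) = (4)·(-5) / ((-7)·(3)) = 0.952381
ρ = √|0.952381| = √0.952381 = 0.9759
ρ < 1, so Jacobi converges

0.9759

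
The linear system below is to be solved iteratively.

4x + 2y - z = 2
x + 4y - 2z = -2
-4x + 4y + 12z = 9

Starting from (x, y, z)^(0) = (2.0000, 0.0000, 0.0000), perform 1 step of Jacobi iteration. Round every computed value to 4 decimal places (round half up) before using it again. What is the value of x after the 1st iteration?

0.5000

Iteration 1:
  x = (2 - (2)·0.0000 - (-1)·0.0000) / (4) = 0.5000
  y = (-2 - (1)·2.0000 - (-2)·0.0000) / (4) = -1.0000
  z = (9 - (-4)·2.0000 - (4)·0.0000) / (12) = 1.4167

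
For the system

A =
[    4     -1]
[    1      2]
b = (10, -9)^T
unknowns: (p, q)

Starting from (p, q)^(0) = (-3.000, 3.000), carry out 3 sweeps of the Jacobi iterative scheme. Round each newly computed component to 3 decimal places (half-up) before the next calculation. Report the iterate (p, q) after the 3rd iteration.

(0.969, -5.375)

Iteration 1:
  p = (10 - (-1)·3.000) / (4) = 3.250
  q = (-9 - (1)·-3.000) / (2) = -3.000
Iteration 2:
  p = (10 - (-1)·-3.000) / (4) = 1.750
  q = (-9 - (1)·3.250) / (2) = -6.125
Iteration 3:
  p = (10 - (-1)·-6.125) / (4) = 0.969
  q = (-9 - (1)·1.750) / (2) = -5.375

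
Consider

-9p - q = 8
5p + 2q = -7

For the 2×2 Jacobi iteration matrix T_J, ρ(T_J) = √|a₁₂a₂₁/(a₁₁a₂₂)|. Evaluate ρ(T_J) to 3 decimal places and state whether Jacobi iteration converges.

a₁₂a₂₁/(a₁₁a₂₂) = (-1)·(5) / ((-9)·(2)) = 0.277778
ρ = √|0.277778| = √0.277778 = 0.527
ρ < 1, so Jacobi converges

0.527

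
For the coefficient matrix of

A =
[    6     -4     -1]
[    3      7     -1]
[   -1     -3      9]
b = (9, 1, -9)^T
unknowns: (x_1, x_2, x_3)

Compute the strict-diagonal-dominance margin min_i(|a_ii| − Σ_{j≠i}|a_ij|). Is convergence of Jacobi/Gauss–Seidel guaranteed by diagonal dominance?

1

row 1: |6| − (4+1) = 1
row 2: |7| − (3+1) = 3
row 3: |9| − (1+3) = 5
minimum over rows = 1 → strictly diagonally dominant (convergence guaranteed)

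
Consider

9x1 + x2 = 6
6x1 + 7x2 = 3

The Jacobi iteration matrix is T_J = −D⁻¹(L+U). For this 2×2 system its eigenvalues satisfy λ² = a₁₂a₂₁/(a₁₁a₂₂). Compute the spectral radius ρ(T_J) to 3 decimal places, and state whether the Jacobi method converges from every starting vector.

a₁₂a₂₁/(a₁₁a₂₂) = (1)·(6) / ((9)·(7)) = 0.095238
ρ = √|0.095238| = √0.095238 = 0.309
ρ < 1, so Jacobi converges

0.309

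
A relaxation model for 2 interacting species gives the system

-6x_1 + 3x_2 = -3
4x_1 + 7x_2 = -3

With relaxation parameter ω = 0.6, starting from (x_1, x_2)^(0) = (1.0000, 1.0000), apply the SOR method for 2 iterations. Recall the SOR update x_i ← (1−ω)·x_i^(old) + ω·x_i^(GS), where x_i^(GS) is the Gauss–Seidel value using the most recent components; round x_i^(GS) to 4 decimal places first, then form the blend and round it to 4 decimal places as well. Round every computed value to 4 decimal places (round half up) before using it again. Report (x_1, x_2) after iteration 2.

(0.6400, -0.5566)

Iteration 1:
  x_1: GS value = (-3 - (3)·1.0000) / (-6) = 1.0000;  x_1 ← (1−ω)·1.0000 + ω·1.0000 = 1.0000
  x_2: GS value = (-3 - (4)·1.0000) / (7) = -1.0000;  x_2 ← (1−ω)·1.0000 + ω·-1.0000 = -0.2000
Iteration 2:
  x_1: GS value = (-3 - (3)·-0.2000) / (-6) = 0.4000;  x_1 ← (1−ω)·1.0000 + ω·0.4000 = 0.6400
  x_2: GS value = (-3 - (4)·0.6400) / (7) = -0.7943;  x_2 ← (1−ω)·-0.2000 + ω·-0.7943 = -0.5566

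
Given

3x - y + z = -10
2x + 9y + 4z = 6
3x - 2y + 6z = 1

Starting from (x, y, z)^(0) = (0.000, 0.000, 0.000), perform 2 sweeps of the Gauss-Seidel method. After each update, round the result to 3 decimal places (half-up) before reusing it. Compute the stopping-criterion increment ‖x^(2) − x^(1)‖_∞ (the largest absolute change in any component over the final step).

0.956

Iteration 1:
  x = (-10 - (-1)·0.000 - (1)·0.000) / (3) = -3.333
  y = (6 - (2)·-3.333 - (4)·0.000) / (9) = 1.407
  z = (1 - (3)·-3.333 - (-2)·1.407) / (6) = 2.302
Iteration 2:
  x = (-10 - (-1)·1.407 - (1)·2.302) / (3) = -3.632
  y = (6 - (2)·-3.632 - (4)·2.302) / (9) = 0.451
  z = (1 - (3)·-3.632 - (-2)·0.451) / (6) = 2.133
Change: (-0.299, -0.956, -0.169) → max |·| = 0.956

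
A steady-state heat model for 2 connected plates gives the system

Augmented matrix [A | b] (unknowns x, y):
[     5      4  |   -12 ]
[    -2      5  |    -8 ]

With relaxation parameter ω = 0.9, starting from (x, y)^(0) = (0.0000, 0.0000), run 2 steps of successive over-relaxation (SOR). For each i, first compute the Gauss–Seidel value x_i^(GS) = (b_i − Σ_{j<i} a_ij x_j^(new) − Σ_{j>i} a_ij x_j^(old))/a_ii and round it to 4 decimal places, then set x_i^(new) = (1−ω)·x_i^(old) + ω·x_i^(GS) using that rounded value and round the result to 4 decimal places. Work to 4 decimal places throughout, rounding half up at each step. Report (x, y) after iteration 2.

Iteration 1:
  x: GS value = (-12 - (4)·0.0000) / (5) = -2.4000;  x ← (1−ω)·0.0000 + ω·-2.4000 = -2.1600
  y: GS value = (-8 - (-2)·-2.1600) / (5) = -2.4640;  y ← (1−ω)·0.0000 + ω·-2.4640 = -2.2176
Iteration 2:
  x: GS value = (-12 - (4)·-2.2176) / (5) = -0.6259;  x ← (1−ω)·-2.1600 + ω·-0.6259 = -0.7793
  y: GS value = (-8 - (-2)·-0.7793) / (5) = -1.9117;  y ← (1−ω)·-2.2176 + ω·-1.9117 = -1.9423

(-0.7793, -1.9423)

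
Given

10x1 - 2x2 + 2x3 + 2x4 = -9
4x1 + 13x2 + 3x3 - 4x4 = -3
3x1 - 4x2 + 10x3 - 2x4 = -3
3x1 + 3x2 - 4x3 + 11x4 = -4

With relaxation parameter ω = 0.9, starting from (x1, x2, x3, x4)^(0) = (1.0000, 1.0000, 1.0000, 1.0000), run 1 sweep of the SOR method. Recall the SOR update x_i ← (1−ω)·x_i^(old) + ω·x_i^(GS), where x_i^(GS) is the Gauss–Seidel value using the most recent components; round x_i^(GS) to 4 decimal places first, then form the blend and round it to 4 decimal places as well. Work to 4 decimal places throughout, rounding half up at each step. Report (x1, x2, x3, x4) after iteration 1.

(-0.8900, 0.2080, 0.3252, 0.0465)

Iteration 1:
  x1: GS value = (-9 - (-2)·1.0000 - (2)·1.0000 - (2)·1.0000) / (10) = -1.1000;  x1 ← (1−ω)·1.0000 + ω·-1.1000 = -0.8900
  x2: GS value = (-3 - (4)·-0.8900 - (3)·1.0000 - (-4)·1.0000) / (13) = 0.1200;  x2 ← (1−ω)·1.0000 + ω·0.1200 = 0.2080
  x3: GS value = (-3 - (3)·-0.8900 - (-4)·0.2080 - (-2)·1.0000) / (10) = 0.2502;  x3 ← (1−ω)·1.0000 + ω·0.2502 = 0.3252
  x4: GS value = (-4 - (3)·-0.8900 - (3)·0.2080 - (-4)·0.3252) / (11) = -0.0594;  x4 ← (1−ω)·1.0000 + ω·-0.0594 = 0.0465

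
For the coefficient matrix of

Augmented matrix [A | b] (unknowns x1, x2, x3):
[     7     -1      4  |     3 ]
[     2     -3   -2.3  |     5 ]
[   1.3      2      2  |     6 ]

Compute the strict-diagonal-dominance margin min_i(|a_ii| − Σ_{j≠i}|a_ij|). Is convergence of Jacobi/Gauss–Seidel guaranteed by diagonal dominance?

-1.3

row 1: |7| − (1+4) = 2
row 2: |-3| − (2+2.3) = -1.3
row 3: |2| − (1.3+2) = -1.3
minimum over rows = -1.3 → not strictly diagonally dominant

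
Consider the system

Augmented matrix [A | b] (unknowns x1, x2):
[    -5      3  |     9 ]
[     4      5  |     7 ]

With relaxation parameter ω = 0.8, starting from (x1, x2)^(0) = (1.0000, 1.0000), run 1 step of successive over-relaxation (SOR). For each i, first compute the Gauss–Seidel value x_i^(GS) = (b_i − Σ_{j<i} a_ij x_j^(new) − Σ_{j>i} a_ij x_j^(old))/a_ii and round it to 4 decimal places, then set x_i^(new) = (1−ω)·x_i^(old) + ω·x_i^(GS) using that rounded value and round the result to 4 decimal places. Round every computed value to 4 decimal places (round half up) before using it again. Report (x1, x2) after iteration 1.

(-0.7600, 1.8064)

Iteration 1:
  x1: GS value = (9 - (3)·1.0000) / (-5) = -1.2000;  x1 ← (1−ω)·1.0000 + ω·-1.2000 = -0.7600
  x2: GS value = (7 - (4)·-0.7600) / (5) = 2.0080;  x2 ← (1−ω)·1.0000 + ω·2.0080 = 1.8064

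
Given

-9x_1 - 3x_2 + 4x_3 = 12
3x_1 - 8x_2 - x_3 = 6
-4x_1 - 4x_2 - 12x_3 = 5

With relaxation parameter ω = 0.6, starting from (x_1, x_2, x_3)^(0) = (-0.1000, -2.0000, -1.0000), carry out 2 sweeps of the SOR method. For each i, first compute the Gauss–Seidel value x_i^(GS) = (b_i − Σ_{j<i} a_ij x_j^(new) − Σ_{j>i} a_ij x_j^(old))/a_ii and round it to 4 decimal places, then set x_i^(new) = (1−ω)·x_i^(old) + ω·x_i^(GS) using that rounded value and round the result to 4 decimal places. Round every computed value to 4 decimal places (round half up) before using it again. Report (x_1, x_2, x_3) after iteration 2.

Iteration 1:
  x_1: GS value = (12 - (-3)·-2.0000 - (4)·-1.0000) / (-9) = -1.1111;  x_1 ← (1−ω)·-0.1000 + ω·-1.1111 = -0.7067
  x_2: GS value = (6 - (3)·-0.7067 - (-1)·-1.0000) / (-8) = -0.8900;  x_2 ← (1−ω)·-2.0000 + ω·-0.8900 = -1.3340
  x_3: GS value = (5 - (-4)·-0.7067 - (-4)·-1.3340) / (-12) = 0.2636;  x_3 ← (1−ω)·-1.0000 + ω·0.2636 = -0.2418
Iteration 2:
  x_1: GS value = (12 - (-3)·-1.3340 - (4)·-0.2418) / (-9) = -0.9961;  x_1 ← (1−ω)·-0.7067 + ω·-0.9961 = -0.8803
  x_2: GS value = (6 - (3)·-0.8803 - (-1)·-0.2418) / (-8) = -1.0499;  x_2 ← (1−ω)·-1.3340 + ω·-1.0499 = -1.1635
  x_3: GS value = (5 - (-4)·-0.8803 - (-4)·-1.1635) / (-12) = 0.2646;  x_3 ← (1−ω)·-0.2418 + ω·0.2646 = 0.0620

(-0.8803, -1.1635, 0.0620)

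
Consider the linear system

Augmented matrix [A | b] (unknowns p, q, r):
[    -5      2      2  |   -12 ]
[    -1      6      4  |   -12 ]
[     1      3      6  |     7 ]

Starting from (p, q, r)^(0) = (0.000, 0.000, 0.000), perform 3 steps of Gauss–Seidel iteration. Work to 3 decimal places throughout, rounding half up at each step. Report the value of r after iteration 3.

Iteration 1:
  p = (-12 - (2)·0.000 - (2)·0.000) / (-5) = 2.400
  q = (-12 - (-1)·2.400 - (4)·0.000) / (6) = -1.600
  r = (7 - (1)·2.400 - (3)·-1.600) / (6) = 1.567
Iteration 2:
  p = (-12 - (2)·-1.600 - (2)·1.567) / (-5) = 2.387
  q = (-12 - (-1)·2.387 - (4)·1.567) / (6) = -2.647
  r = (7 - (1)·2.387 - (3)·-2.647) / (6) = 2.092
Iteration 3:
  p = (-12 - (2)·-2.647 - (2)·2.092) / (-5) = 2.178
  q = (-12 - (-1)·2.178 - (4)·2.092) / (6) = -3.032
  r = (7 - (1)·2.178 - (3)·-3.032) / (6) = 2.320

2.320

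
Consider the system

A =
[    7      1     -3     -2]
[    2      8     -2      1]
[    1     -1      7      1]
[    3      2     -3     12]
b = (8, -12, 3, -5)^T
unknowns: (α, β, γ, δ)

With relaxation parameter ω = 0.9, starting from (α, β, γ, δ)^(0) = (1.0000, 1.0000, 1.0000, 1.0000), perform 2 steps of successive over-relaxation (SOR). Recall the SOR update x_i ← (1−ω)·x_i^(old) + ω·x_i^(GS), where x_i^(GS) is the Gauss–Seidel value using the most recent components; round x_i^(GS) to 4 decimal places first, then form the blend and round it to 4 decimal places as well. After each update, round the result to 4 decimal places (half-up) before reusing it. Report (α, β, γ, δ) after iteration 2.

(1.2577, -1.7461, 0.0499, -0.4278)

Iteration 1:
  α: GS value = (8 - (1)·1.0000 - (-3)·1.0000 - (-2)·1.0000) / (7) = 1.7143;  α ← (1−ω)·1.0000 + ω·1.7143 = 1.6429
  β: GS value = (-12 - (2)·1.6429 - (-2)·1.0000 - (1)·1.0000) / (8) = -1.7857;  β ← (1−ω)·1.0000 + ω·-1.7857 = -1.5071
  γ: GS value = (3 - (1)·1.6429 - (-1)·-1.5071 - (1)·1.0000) / (7) = -0.1643;  γ ← (1−ω)·1.0000 + ω·-0.1643 = -0.0479
  δ: GS value = (-5 - (3)·1.6429 - (2)·-1.5071 - (-3)·-0.0479) / (12) = -0.5882;  δ ← (1−ω)·1.0000 + ω·-0.5882 = -0.4294
Iteration 2:
  α: GS value = (8 - (1)·-1.5071 - (-3)·-0.0479 - (-2)·-0.4294) / (7) = 1.2149;  α ← (1−ω)·1.6429 + ω·1.2149 = 1.2577
  β: GS value = (-12 - (2)·1.2577 - (-2)·-0.0479 - (1)·-0.4294) / (8) = -1.7727;  β ← (1−ω)·-1.5071 + ω·-1.7727 = -1.7461
  γ: GS value = (3 - (1)·1.2577 - (-1)·-1.7461 - (1)·-0.4294) / (7) = 0.0608;  γ ← (1−ω)·-0.0479 + ω·0.0608 = 0.0499
  δ: GS value = (-5 - (3)·1.2577 - (2)·-1.7461 - (-3)·0.0499) / (12) = -0.4276;  δ ← (1−ω)·-0.4294 + ω·-0.4276 = -0.4278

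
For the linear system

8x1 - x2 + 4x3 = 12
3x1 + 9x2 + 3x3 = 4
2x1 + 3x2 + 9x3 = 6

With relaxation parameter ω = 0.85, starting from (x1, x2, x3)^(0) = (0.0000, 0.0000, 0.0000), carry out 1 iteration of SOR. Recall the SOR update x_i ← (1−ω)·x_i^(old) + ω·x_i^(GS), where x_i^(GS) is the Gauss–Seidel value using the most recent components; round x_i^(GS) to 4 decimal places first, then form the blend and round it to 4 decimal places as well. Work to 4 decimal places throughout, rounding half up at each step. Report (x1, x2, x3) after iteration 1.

Iteration 1:
  x1: GS value = (12 - (-1)·0.0000 - (4)·0.0000) / (8) = 1.5000;  x1 ← (1−ω)·0.0000 + ω·1.5000 = 1.2750
  x2: GS value = (4 - (3)·1.2750 - (3)·0.0000) / (9) = 0.0194;  x2 ← (1−ω)·0.0000 + ω·0.0194 = 0.0165
  x3: GS value = (6 - (2)·1.2750 - (3)·0.0165) / (9) = 0.3778;  x3 ← (1−ω)·0.0000 + ω·0.3778 = 0.3211

(1.2750, 0.0165, 0.3211)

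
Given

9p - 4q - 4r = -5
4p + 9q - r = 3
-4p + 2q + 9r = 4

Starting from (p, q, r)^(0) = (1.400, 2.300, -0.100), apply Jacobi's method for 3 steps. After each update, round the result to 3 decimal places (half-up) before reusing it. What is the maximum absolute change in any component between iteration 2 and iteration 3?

Iteration 1:
  p = (-5 - (-4)·2.300 - (-4)·-0.100) / (9) = 0.422
  q = (3 - (4)·1.400 - (-1)·-0.100) / (9) = -0.300
  r = (4 - (-4)·1.400 - (2)·2.300) / (9) = 0.556
Iteration 2:
  p = (-5 - (-4)·-0.300 - (-4)·0.556) / (9) = -0.442
  q = (3 - (4)·0.422 - (-1)·0.556) / (9) = 0.208
  r = (4 - (-4)·0.422 - (2)·-0.300) / (9) = 0.699
Iteration 3:
  p = (-5 - (-4)·0.208 - (-4)·0.699) / (9) = -0.152
  q = (3 - (4)·-0.442 - (-1)·0.699) / (9) = 0.607
  r = (4 - (-4)·-0.442 - (2)·0.208) / (9) = 0.202
Change: (0.290, 0.399, -0.497) → max |·| = 0.497

0.497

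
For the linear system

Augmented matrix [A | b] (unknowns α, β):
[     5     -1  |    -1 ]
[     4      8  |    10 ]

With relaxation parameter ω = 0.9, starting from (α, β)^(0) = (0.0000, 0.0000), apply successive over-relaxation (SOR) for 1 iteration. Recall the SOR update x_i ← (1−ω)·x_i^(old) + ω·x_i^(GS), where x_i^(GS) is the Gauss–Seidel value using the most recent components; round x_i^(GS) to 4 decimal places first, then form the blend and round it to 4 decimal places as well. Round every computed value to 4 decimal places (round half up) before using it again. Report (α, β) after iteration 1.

Iteration 1:
  α: GS value = (-1 - (-1)·0.0000) / (5) = -0.2000;  α ← (1−ω)·0.0000 + ω·-0.2000 = -0.1800
  β: GS value = (10 - (4)·-0.1800) / (8) = 1.3400;  β ← (1−ω)·0.0000 + ω·1.3400 = 1.2060

(-0.1800, 1.2060)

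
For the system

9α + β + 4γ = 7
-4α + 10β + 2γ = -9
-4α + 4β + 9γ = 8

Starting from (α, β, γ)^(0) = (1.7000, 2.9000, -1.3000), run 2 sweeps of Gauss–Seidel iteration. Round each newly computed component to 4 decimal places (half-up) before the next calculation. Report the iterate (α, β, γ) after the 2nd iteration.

Iteration 1:
  α = (7 - (1)·2.9000 - (4)·-1.3000) / (9) = 1.0333
  β = (-9 - (-4)·1.0333 - (2)·-1.3000) / (10) = -0.2267
  γ = (8 - (-4)·1.0333 - (4)·-0.2267) / (9) = 1.4489
Iteration 2:
  α = (7 - (1)·-0.2267 - (4)·1.4489) / (9) = 0.1590
  β = (-9 - (-4)·0.1590 - (2)·1.4489) / (10) = -1.1262
  γ = (8 - (-4)·0.1590 - (4)·-1.1262) / (9) = 1.4601

(0.1590, -1.1262, 1.4601)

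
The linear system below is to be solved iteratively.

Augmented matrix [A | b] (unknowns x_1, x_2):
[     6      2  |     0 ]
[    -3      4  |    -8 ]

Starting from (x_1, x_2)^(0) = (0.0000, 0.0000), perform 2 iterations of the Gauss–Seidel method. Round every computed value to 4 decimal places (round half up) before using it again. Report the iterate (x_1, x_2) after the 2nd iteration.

Iteration 1:
  x_1 = (0 - (2)·0.0000) / (6) = 0.0000
  x_2 = (-8 - (-3)·0.0000) / (4) = -2.0000
Iteration 2:
  x_1 = (0 - (2)·-2.0000) / (6) = 0.6667
  x_2 = (-8 - (-3)·0.6667) / (4) = -1.5000

(0.6667, -1.5000)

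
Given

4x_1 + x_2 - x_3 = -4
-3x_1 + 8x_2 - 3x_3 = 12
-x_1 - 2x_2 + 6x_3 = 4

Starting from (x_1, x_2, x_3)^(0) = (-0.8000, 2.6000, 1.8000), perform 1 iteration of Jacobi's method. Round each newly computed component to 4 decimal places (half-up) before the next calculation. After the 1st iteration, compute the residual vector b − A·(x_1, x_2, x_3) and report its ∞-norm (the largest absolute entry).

2.4000

Iteration 1:
  x_1 = (-4 - (1)·2.6000 - (-1)·1.8000) / (4) = -1.2000
  x_2 = (12 - (-3)·-0.8000 - (-3)·1.8000) / (8) = 1.8750
  x_3 = (4 - (-1)·-0.8000 - (-2)·2.6000) / (6) = 1.4000
Residual b − A·x = (0.3250, -2.4000, -1.8500); ∞-norm = 2.4000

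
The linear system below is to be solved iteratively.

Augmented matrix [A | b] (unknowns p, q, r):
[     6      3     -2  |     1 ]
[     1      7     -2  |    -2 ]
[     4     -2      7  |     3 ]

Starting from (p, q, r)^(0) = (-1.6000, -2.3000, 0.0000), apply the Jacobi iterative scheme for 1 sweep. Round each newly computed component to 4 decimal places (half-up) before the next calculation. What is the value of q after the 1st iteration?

-0.0571

Iteration 1:
  p = (1 - (3)·-2.3000 - (-2)·0.0000) / (6) = 1.3167
  q = (-2 - (1)·-1.6000 - (-2)·0.0000) / (7) = -0.0571
  r = (3 - (4)·-1.6000 - (-2)·-2.3000) / (7) = 0.6857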